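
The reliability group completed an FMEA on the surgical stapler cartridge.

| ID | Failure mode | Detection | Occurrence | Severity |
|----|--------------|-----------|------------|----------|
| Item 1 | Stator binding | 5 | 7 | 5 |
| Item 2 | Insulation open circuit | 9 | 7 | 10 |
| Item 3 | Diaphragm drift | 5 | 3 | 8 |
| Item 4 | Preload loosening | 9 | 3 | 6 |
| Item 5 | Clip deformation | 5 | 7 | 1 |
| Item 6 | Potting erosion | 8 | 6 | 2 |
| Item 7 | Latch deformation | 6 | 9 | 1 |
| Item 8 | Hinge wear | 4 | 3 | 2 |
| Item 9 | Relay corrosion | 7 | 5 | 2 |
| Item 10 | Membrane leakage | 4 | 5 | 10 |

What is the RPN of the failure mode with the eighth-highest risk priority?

RPN = Severity × Occurrence × Detection:
  Item 1: 5 × 7 × 5 = 175
  Item 2: 10 × 7 × 9 = 630
  Item 3: 8 × 3 × 5 = 120
  Item 4: 6 × 3 × 9 = 162
  Item 5: 1 × 7 × 5 = 35
  Item 6: 2 × 6 × 8 = 96
  Item 7: 1 × 9 × 6 = 54
  Item 8: 2 × 3 × 4 = 24
  Item 9: 2 × 5 × 7 = 70
  Item 10: 10 × 5 × 4 = 200
Sorted descending: 630, 200, 175, 162, 120, 96, 70, 54, 35, 24.
The eighth-highest RPN is 54 (Item 7).

54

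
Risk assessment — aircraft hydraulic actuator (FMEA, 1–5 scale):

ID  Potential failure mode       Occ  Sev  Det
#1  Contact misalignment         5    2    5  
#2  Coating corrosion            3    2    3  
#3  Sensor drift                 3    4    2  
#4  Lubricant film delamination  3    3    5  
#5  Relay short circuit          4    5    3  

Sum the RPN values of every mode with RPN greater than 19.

RPN = Severity × Occurrence × Detection:
  #1: 2 × 5 × 5 = 50
  #2: 2 × 3 × 3 = 18
  #3: 4 × 3 × 2 = 24
  #4: 3 × 3 × 5 = 45
  #5: 5 × 4 × 3 = 60
RPN > 19: #1 (50), #3 (24), #4 (45), #5 (60).
Sum: 50 + 24 + 45 + 60 = 179.

179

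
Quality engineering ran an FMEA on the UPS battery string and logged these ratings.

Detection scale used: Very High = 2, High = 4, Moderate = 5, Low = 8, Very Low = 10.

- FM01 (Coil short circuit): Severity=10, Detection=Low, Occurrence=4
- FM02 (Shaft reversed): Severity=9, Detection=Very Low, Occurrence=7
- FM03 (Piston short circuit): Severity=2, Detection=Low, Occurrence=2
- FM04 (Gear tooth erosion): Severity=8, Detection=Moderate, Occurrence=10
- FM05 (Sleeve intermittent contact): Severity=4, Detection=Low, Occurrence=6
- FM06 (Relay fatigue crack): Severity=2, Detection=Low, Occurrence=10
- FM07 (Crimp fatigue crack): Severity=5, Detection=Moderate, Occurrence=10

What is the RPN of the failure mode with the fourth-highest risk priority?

RPN = Severity × Occurrence × Detection:
  FM01: 10 × 4 × 8 = 320
  FM02: 9 × 7 × 10 = 630
  FM03: 2 × 2 × 8 = 32
  FM04: 8 × 10 × 5 = 400
  FM05: 4 × 6 × 8 = 192
  FM06: 2 × 10 × 8 = 160
  FM07: 5 × 10 × 5 = 250
Sorted descending: 630, 400, 320, 250, 192, 160, 32.
The fourth-highest RPN is 250 (FM07).

250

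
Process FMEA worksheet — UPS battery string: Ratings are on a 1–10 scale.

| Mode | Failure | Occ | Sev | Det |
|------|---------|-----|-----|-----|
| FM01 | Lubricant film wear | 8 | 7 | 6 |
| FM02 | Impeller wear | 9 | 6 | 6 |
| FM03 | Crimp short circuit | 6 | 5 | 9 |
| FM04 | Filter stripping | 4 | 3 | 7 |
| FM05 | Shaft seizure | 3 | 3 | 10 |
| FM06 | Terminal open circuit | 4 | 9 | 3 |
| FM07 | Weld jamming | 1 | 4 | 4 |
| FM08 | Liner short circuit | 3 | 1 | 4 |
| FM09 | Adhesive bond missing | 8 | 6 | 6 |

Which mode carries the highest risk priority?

FM01

RPN = Severity × Occurrence × Detection:
  FM01: 7 × 8 × 6 = 336
  FM02: 6 × 9 × 6 = 324
  FM03: 5 × 6 × 9 = 270
  FM04: 3 × 4 × 7 = 84
  FM05: 3 × 3 × 10 = 90
  FM06: 9 × 4 × 3 = 108
  FM07: 4 × 1 × 4 = 16
  FM08: 1 × 3 × 4 = 12
  FM09: 6 × 8 × 6 = 288
Highest RPN is 336 → FM01.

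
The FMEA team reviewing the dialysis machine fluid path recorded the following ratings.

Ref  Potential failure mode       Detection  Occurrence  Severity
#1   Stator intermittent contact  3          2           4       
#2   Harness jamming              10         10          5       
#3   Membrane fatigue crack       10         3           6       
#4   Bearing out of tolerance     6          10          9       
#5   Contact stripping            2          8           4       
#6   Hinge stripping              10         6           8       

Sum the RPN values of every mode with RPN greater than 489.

1040

RPN = Severity × Occurrence × Detection:
  #1: 4 × 2 × 3 = 24
  #2: 5 × 10 × 10 = 500
  #3: 6 × 3 × 10 = 180
  #4: 9 × 10 × 6 = 540
  #5: 4 × 8 × 2 = 64
  #6: 8 × 6 × 10 = 480
RPN > 489: #2 (500), #4 (540).
Sum: 500 + 540 = 1040.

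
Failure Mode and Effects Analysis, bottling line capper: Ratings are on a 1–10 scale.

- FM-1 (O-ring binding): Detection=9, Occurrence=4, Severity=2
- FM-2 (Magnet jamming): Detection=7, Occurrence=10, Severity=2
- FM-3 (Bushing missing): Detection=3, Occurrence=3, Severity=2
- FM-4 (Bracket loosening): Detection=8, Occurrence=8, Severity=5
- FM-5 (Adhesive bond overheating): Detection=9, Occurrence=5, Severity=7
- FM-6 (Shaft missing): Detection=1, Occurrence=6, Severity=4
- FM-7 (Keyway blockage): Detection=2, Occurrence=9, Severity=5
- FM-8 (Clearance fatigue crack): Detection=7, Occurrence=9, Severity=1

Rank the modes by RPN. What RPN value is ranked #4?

90

RPN = Severity × Occurrence × Detection:
  FM-1: 2 × 4 × 9 = 72
  FM-2: 2 × 10 × 7 = 140
  FM-3: 2 × 3 × 3 = 18
  FM-4: 5 × 8 × 8 = 320
  FM-5: 7 × 5 × 9 = 315
  FM-6: 4 × 6 × 1 = 24
  FM-7: 5 × 9 × 2 = 90
  FM-8: 1 × 9 × 7 = 63
Sorted descending: 320, 315, 140, 90, 72, 63, 24, 18.
The fourth-highest RPN is 90 (FM-7).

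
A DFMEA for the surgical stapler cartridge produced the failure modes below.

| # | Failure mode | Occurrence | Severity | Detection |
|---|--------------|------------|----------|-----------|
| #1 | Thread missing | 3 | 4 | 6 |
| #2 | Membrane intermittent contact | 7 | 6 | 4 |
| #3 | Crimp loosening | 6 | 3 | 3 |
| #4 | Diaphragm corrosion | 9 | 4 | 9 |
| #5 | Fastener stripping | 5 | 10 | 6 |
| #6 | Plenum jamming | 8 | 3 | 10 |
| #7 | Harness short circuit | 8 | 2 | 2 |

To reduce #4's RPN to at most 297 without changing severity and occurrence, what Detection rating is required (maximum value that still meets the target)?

#4: S=4, O=9, D=9 → current RPN = 324.
Fixed product = 36. Need 36 × D ≤ 297, so D ≤ 297/36 = 8.25.
Maximum integer Detection rating = 8 (gives RPN 288; D=9 would give 324 > 297).

8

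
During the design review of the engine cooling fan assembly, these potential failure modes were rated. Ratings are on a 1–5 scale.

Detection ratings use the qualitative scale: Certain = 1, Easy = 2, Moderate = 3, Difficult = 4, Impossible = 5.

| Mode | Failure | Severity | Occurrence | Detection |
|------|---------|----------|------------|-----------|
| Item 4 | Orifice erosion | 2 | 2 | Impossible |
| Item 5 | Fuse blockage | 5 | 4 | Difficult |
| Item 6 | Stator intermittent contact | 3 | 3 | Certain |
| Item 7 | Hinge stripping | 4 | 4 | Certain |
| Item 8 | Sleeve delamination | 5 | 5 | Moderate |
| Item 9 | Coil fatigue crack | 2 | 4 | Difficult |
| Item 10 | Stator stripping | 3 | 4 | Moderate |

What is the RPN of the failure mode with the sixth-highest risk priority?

RPN = Severity × Occurrence × Detection:
  Item 4: 2 × 2 × 5 = 20
  Item 5: 5 × 4 × 4 = 80
  Item 6: 3 × 3 × 1 = 9
  Item 7: 4 × 4 × 1 = 16
  Item 8: 5 × 5 × 3 = 75
  Item 9: 2 × 4 × 4 = 32
  Item 10: 3 × 4 × 3 = 36
Sorted descending: 80, 75, 36, 32, 20, 16, 9.
The sixth-highest RPN is 16 (Item 7).

16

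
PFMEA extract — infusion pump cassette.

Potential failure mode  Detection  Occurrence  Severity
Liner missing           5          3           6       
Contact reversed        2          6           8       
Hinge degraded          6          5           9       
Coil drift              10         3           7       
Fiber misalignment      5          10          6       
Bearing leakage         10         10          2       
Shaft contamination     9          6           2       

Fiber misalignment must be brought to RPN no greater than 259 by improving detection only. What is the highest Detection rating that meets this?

Fiber misalignment: S=6, O=10, D=5 → current RPN = 300.
Fixed product = 60. Need 60 × D ≤ 259, so D ≤ 259/60 = 4.32.
Maximum integer Detection rating = 4 (gives RPN 240; D=5 would give 300 > 259).

4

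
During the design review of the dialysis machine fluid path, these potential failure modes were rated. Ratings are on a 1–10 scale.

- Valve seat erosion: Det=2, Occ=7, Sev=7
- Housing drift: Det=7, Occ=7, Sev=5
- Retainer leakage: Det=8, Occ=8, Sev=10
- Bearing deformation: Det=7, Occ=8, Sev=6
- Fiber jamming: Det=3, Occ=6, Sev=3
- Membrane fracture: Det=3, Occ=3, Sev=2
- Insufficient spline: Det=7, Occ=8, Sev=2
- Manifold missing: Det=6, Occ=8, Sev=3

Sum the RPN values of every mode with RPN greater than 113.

RPN = Severity × Occurrence × Detection:
  Valve seat erosion: 7 × 7 × 2 = 98
  Housing drift: 5 × 7 × 7 = 245
  Retainer leakage: 10 × 8 × 8 = 640
  Bearing deformation: 6 × 8 × 7 = 336
  Fiber jamming: 3 × 6 × 3 = 54
  Membrane fracture: 2 × 3 × 3 = 18
  Insufficient spline: 2 × 8 × 7 = 112
  Manifold missing: 3 × 8 × 6 = 144
RPN > 113: Housing drift (245), Retainer leakage (640), Bearing deformation (336), Manifold missing (144).
Sum: 245 + 640 + 336 + 144 = 1365.

1365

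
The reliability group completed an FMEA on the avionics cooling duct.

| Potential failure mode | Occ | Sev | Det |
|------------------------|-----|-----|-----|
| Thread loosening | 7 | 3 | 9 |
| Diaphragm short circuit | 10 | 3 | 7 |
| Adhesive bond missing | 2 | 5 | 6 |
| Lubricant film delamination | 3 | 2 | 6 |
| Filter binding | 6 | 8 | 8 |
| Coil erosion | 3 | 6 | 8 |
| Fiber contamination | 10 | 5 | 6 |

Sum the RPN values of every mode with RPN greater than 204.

RPN = Severity × Occurrence × Detection:
  Thread loosening: 3 × 7 × 9 = 189
  Diaphragm short circuit: 3 × 10 × 7 = 210
  Adhesive bond missing: 5 × 2 × 6 = 60
  Lubricant film delamination: 2 × 3 × 6 = 36
  Filter binding: 8 × 6 × 8 = 384
  Coil erosion: 6 × 3 × 8 = 144
  Fiber contamination: 5 × 10 × 6 = 300
RPN > 204: Diaphragm short circuit (210), Filter binding (384), Fiber contamination (300).
Sum: 210 + 384 + 300 = 894.

894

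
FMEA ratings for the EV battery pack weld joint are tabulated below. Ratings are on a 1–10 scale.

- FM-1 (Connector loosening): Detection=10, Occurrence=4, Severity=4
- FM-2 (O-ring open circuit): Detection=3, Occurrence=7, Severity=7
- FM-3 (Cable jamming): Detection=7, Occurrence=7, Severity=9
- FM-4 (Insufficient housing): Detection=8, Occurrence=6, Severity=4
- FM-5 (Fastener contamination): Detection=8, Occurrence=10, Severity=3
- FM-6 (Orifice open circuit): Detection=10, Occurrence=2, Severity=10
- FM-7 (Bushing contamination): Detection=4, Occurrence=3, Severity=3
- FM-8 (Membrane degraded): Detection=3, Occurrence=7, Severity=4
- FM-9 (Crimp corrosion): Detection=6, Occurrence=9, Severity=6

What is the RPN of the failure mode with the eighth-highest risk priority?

84

RPN = Severity × Occurrence × Detection:
  FM-1: 4 × 4 × 10 = 160
  FM-2: 7 × 7 × 3 = 147
  FM-3: 9 × 7 × 7 = 441
  FM-4: 4 × 6 × 8 = 192
  FM-5: 3 × 10 × 8 = 240
  FM-6: 10 × 2 × 10 = 200
  FM-7: 3 × 3 × 4 = 36
  FM-8: 4 × 7 × 3 = 84
  FM-9: 6 × 9 × 6 = 324
Sorted descending: 441, 324, 240, 200, 192, 160, 147, 84, 36.
The eighth-highest RPN is 84 (FM-8).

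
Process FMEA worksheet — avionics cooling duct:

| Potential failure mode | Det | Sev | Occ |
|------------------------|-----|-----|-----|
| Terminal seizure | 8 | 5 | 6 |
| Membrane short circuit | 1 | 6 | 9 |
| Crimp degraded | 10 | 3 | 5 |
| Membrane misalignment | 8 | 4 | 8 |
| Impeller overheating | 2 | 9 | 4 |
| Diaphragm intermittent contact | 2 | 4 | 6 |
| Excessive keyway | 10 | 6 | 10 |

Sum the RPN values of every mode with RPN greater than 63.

1318

RPN = Severity × Occurrence × Detection:
  Terminal seizure: 5 × 6 × 8 = 240
  Membrane short circuit: 6 × 9 × 1 = 54
  Crimp degraded: 3 × 5 × 10 = 150
  Membrane misalignment: 4 × 8 × 8 = 256
  Impeller overheating: 9 × 4 × 2 = 72
  Diaphragm intermittent contact: 4 × 6 × 2 = 48
  Excessive keyway: 6 × 10 × 10 = 600
RPN > 63: Terminal seizure (240), Crimp degraded (150), Membrane misalignment (256), Impeller overheating (72), Excessive keyway (600).
Sum: 240 + 150 + 256 + 72 + 600 = 1318.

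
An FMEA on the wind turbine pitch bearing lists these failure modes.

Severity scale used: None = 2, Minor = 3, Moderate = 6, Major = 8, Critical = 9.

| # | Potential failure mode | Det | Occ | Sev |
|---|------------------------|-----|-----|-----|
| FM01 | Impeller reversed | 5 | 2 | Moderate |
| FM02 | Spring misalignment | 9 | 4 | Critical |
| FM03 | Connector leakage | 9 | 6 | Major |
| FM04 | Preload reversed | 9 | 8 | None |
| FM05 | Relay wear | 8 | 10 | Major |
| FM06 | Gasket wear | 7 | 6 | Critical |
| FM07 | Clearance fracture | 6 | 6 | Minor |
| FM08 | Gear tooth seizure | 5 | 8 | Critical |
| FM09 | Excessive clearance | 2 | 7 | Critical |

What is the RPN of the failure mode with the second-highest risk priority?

RPN = Severity × Occurrence × Detection:
  FM01: 6 × 2 × 5 = 60
  FM02: 9 × 4 × 9 = 324
  FM03: 8 × 6 × 9 = 432
  FM04: 2 × 8 × 9 = 144
  FM05: 8 × 10 × 8 = 640
  FM06: 9 × 6 × 7 = 378
  FM07: 3 × 6 × 6 = 108
  FM08: 9 × 8 × 5 = 360
  FM09: 9 × 7 × 2 = 126
Sorted descending: 640, 432, 378, 360, 324, 144, 126, 108, 60.
The second-highest RPN is 432 (FM03).

432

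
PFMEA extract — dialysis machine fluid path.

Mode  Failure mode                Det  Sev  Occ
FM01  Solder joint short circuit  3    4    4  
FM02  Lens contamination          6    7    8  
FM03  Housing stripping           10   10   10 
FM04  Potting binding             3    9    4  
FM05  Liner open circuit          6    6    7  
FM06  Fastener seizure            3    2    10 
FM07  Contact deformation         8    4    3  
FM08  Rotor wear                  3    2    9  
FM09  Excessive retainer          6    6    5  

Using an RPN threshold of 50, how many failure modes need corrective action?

8

RPN = Severity × Occurrence × Detection:
  FM01: 4 × 4 × 3 = 48
  FM02: 7 × 8 × 6 = 336
  FM03: 10 × 10 × 10 = 1000
  FM04: 9 × 4 × 3 = 108
  FM05: 6 × 7 × 6 = 252
  FM06: 2 × 10 × 3 = 60
  FM07: 4 × 3 × 8 = 96
  FM08: 2 × 9 × 3 = 54
  FM09: 6 × 5 × 6 = 180
Modes with RPN ≥ 50: FM02 (336), FM03 (1000), FM04 (108), FM05 (252), FM06 (60), FM07 (96), FM08 (54), FM09 (180) → 8.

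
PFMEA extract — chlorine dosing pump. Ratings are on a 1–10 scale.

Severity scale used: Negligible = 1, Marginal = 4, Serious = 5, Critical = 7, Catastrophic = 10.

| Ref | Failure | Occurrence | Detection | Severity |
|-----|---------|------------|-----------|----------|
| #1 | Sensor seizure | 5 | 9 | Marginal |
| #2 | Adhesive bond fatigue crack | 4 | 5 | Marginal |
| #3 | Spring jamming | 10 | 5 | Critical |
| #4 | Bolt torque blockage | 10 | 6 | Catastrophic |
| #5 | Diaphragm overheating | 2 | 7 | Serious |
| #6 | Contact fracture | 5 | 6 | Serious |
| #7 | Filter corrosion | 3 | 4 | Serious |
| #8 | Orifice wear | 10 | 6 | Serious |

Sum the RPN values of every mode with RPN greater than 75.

1660

RPN = Severity × Occurrence × Detection:
  #1: 4 × 5 × 9 = 180
  #2: 4 × 4 × 5 = 80
  #3: 7 × 10 × 5 = 350
  #4: 10 × 10 × 6 = 600
  #5: 5 × 2 × 7 = 70
  #6: 5 × 5 × 6 = 150
  #7: 5 × 3 × 4 = 60
  #8: 5 × 10 × 6 = 300
RPN > 75: #1 (180), #2 (80), #3 (350), #4 (600), #6 (150), #8 (300).
Sum: 180 + 80 + 350 + 600 + 150 + 300 = 1660.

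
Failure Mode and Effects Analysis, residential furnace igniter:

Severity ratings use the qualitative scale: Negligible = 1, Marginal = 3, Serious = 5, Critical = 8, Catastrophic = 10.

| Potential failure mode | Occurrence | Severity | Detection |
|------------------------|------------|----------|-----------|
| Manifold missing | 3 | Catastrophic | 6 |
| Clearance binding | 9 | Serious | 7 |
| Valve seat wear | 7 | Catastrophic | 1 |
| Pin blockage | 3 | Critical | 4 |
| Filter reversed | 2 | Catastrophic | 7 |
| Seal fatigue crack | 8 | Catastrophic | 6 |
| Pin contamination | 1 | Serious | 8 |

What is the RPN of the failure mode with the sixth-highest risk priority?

RPN = Severity × Occurrence × Detection:
  Manifold missing: 10 × 3 × 6 = 180
  Clearance binding: 5 × 9 × 7 = 315
  Valve seat wear: 10 × 7 × 1 = 70
  Pin blockage: 8 × 3 × 4 = 96
  Filter reversed: 10 × 2 × 7 = 140
  Seal fatigue crack: 10 × 8 × 6 = 480
  Pin contamination: 5 × 1 × 8 = 40
Sorted descending: 480, 315, 180, 140, 96, 70, 40.
The sixth-highest RPN is 70 (Valve seat wear).

70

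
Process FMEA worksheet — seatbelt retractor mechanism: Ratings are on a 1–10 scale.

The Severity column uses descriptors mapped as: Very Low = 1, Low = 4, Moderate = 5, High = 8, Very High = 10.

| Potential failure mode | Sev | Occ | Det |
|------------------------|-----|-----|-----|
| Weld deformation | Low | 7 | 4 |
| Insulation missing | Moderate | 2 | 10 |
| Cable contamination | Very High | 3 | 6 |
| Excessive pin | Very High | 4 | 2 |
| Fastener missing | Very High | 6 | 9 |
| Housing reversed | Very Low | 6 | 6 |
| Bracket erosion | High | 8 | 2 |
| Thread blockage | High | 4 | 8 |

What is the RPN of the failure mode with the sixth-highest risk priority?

RPN = Severity × Occurrence × Detection:
  Weld deformation: 4 × 7 × 4 = 112
  Insulation missing: 5 × 2 × 10 = 100
  Cable contamination: 10 × 3 × 6 = 180
  Excessive pin: 10 × 4 × 2 = 80
  Fastener missing: 10 × 6 × 9 = 540
  Housing reversed: 1 × 6 × 6 = 36
  Bracket erosion: 8 × 8 × 2 = 128
  Thread blockage: 8 × 4 × 8 = 256
Sorted descending: 540, 256, 180, 128, 112, 100, 80, 36.
The sixth-highest RPN is 100 (Insulation missing).

100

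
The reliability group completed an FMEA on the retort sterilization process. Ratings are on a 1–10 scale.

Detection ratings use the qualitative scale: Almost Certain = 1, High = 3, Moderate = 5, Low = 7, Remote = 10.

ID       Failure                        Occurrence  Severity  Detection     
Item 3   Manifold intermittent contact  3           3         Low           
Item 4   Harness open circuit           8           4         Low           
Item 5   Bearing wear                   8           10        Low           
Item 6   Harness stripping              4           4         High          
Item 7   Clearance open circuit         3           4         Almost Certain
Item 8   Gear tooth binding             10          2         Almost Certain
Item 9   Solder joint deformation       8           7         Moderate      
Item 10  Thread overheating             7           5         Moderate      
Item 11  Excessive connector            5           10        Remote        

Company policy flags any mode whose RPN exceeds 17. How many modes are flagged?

8

RPN = Severity × Occurrence × Detection:
  Item 3: 3 × 3 × 7 = 63
  Item 4: 4 × 8 × 7 = 224
  Item 5: 10 × 8 × 7 = 560
  Item 6: 4 × 4 × 3 = 48
  Item 7: 4 × 3 × 1 = 12
  Item 8: 2 × 10 × 1 = 20
  Item 9: 7 × 8 × 5 = 280
  Item 10: 5 × 7 × 5 = 175
  Item 11: 10 × 5 × 10 = 500
Modes with RPN > 17: Item 3 (63), Item 4 (224), Item 5 (560), Item 6 (48), Item 8 (20), Item 9 (280), Item 10 (175), Item 11 (500) → 8.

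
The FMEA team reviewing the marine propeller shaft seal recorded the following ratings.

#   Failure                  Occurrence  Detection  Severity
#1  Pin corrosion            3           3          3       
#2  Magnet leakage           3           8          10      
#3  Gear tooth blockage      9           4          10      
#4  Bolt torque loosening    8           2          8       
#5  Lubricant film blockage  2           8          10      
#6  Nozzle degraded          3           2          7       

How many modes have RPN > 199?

2

RPN = Severity × Occurrence × Detection:
  #1: 3 × 3 × 3 = 27
  #2: 10 × 3 × 8 = 240
  #3: 10 × 9 × 4 = 360
  #4: 8 × 8 × 2 = 128
  #5: 10 × 2 × 8 = 160
  #6: 7 × 3 × 2 = 42
Modes with RPN > 199: #2 (240), #3 (360) → 2.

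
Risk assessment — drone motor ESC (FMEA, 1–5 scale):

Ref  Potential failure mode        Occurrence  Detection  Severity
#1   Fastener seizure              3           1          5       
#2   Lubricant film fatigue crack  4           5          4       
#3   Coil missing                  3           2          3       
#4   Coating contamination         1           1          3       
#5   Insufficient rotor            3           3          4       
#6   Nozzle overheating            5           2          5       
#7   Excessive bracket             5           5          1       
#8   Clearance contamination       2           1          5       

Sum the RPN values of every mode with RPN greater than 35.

166

RPN = Severity × Occurrence × Detection:
  #1: 5 × 3 × 1 = 15
  #2: 4 × 4 × 5 = 80
  #3: 3 × 3 × 2 = 18
  #4: 3 × 1 × 1 = 3
  #5: 4 × 3 × 3 = 36
  #6: 5 × 5 × 2 = 50
  #7: 1 × 5 × 5 = 25
  #8: 5 × 2 × 1 = 10
RPN > 35: #2 (80), #5 (36), #6 (50).
Sum: 80 + 36 + 50 = 166.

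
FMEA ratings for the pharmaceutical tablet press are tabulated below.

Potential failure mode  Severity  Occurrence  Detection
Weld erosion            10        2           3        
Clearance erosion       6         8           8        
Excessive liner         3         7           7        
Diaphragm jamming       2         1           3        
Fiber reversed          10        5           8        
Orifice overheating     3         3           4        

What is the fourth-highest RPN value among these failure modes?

RPN = Severity × Occurrence × Detection:
  Weld erosion: 10 × 2 × 3 = 60
  Clearance erosion: 6 × 8 × 8 = 384
  Excessive liner: 3 × 7 × 7 = 147
  Diaphragm jamming: 2 × 1 × 3 = 6
  Fiber reversed: 10 × 5 × 8 = 400
  Orifice overheating: 3 × 3 × 4 = 36
Sorted descending: 400, 384, 147, 60, 36, 6.
The fourth-highest RPN is 60 (Weld erosion).

60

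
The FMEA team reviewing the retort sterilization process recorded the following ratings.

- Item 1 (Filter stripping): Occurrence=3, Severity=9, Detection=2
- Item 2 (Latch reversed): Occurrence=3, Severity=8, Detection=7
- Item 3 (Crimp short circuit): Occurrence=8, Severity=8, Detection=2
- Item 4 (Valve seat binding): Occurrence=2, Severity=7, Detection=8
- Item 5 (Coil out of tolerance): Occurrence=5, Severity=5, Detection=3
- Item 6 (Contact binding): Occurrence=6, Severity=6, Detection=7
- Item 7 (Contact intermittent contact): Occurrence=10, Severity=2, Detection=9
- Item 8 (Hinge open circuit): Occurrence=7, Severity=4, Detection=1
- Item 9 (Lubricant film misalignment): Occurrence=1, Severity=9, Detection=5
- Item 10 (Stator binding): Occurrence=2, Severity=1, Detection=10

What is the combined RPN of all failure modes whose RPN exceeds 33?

1014

RPN = Severity × Occurrence × Detection:
  Item 1: 9 × 3 × 2 = 54
  Item 2: 8 × 3 × 7 = 168
  Item 3: 8 × 8 × 2 = 128
  Item 4: 7 × 2 × 8 = 112
  Item 5: 5 × 5 × 3 = 75
  Item 6: 6 × 6 × 7 = 252
  Item 7: 2 × 10 × 9 = 180
  Item 8: 4 × 7 × 1 = 28
  Item 9: 9 × 1 × 5 = 45
  Item 10: 1 × 2 × 10 = 20
RPN > 33: Item 1 (54), Item 2 (168), Item 3 (128), Item 4 (112), Item 5 (75), Item 6 (252), Item 7 (180), Item 9 (45).
Sum: 54 + 168 + 128 + 112 + 75 + 252 + 180 + 45 = 1014.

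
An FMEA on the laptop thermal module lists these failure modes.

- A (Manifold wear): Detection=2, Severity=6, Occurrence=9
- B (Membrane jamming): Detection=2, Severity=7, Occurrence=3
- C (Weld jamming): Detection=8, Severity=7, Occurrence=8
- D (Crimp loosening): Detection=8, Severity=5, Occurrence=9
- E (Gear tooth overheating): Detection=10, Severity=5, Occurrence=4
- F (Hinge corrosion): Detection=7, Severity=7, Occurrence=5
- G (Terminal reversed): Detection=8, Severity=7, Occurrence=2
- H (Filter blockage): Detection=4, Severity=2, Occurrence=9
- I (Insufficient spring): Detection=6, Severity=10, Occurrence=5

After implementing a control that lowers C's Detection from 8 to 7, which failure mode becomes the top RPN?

C

RPN = Severity × Occurrence × Detection:
  A: 6 × 9 × 2 = 108
  B: 7 × 3 × 2 = 42
  C: 7 × 8 × 8 = 448
  D: 5 × 9 × 8 = 360
  E: 5 × 4 × 10 = 200
  F: 7 × 5 × 7 = 245
  G: 7 × 2 × 8 = 112
  H: 2 × 9 × 4 = 72
  I: 10 × 5 × 6 = 300
After action: C → 7 × 8 × 7 = 392.
Revised RPNs: C=392, D=360, I=300, F=245, E=200, G=112, A=108, H=72, B=42.
Highest is now C (392).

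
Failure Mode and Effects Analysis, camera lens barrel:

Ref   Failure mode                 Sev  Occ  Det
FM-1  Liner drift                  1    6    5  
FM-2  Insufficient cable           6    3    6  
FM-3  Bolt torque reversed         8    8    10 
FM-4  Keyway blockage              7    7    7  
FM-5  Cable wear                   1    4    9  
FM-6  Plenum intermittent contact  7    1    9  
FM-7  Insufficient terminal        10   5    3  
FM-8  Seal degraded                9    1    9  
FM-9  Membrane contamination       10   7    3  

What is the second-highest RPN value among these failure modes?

RPN = Severity × Occurrence × Detection:
  FM-1: 1 × 6 × 5 = 30
  FM-2: 6 × 3 × 6 = 108
  FM-3: 8 × 8 × 10 = 640
  FM-4: 7 × 7 × 7 = 343
  FM-5: 1 × 4 × 9 = 36
  FM-6: 7 × 1 × 9 = 63
  FM-7: 10 × 5 × 3 = 150
  FM-8: 9 × 1 × 9 = 81
  FM-9: 10 × 7 × 3 = 210
Sorted descending: 640, 343, 210, 150, 108, 81, 63, 36, 30.
The second-highest RPN is 343 (FM-4).

343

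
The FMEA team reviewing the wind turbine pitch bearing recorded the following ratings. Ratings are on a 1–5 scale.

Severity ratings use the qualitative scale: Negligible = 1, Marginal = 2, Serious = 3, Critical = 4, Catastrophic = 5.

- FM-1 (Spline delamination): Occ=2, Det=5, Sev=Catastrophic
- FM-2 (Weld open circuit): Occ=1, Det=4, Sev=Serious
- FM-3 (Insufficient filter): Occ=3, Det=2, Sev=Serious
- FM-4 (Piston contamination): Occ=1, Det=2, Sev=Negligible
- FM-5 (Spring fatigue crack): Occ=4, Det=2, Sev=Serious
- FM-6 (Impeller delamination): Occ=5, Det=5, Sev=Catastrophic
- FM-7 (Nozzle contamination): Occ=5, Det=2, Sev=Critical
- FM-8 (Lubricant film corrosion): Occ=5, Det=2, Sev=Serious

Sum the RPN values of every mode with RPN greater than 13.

RPN = Severity × Occurrence × Detection:
  FM-1: 5 × 2 × 5 = 50
  FM-2: 3 × 1 × 4 = 12
  FM-3: 3 × 3 × 2 = 18
  FM-4: 1 × 1 × 2 = 2
  FM-5: 3 × 4 × 2 = 24
  FM-6: 5 × 5 × 5 = 125
  FM-7: 4 × 5 × 2 = 40
  FM-8: 3 × 5 × 2 = 30
RPN > 13: FM-1 (50), FM-3 (18), FM-5 (24), FM-6 (125), FM-7 (40), FM-8 (30).
Sum: 50 + 18 + 24 + 125 + 40 + 30 = 287.

287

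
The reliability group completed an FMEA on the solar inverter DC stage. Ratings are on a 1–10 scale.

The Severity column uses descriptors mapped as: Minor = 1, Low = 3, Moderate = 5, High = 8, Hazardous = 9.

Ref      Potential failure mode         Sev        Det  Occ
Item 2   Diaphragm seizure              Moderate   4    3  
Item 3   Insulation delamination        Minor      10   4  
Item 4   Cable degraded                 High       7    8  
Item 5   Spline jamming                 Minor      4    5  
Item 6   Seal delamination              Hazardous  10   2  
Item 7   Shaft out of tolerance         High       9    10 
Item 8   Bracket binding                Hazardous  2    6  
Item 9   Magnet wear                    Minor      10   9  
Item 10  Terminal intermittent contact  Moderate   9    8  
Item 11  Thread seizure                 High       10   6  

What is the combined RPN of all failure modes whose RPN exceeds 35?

2486

RPN = Severity × Occurrence × Detection:
  Item 2: 5 × 3 × 4 = 60
  Item 3: 1 × 4 × 10 = 40
  Item 4: 8 × 8 × 7 = 448
  Item 5: 1 × 5 × 4 = 20
  Item 6: 9 × 2 × 10 = 180
  Item 7: 8 × 10 × 9 = 720
  Item 8: 9 × 6 × 2 = 108
  Item 9: 1 × 9 × 10 = 90
  Item 10: 5 × 8 × 9 = 360
  Item 11: 8 × 6 × 10 = 480
RPN > 35: Item 2 (60), Item 3 (40), Item 4 (448), Item 6 (180), Item 7 (720), Item 8 (108), Item 9 (90), Item 10 (360), Item 11 (480).
Sum: 60 + 40 + 448 + 180 + 720 + 108 + 90 + 360 + 480 = 2486.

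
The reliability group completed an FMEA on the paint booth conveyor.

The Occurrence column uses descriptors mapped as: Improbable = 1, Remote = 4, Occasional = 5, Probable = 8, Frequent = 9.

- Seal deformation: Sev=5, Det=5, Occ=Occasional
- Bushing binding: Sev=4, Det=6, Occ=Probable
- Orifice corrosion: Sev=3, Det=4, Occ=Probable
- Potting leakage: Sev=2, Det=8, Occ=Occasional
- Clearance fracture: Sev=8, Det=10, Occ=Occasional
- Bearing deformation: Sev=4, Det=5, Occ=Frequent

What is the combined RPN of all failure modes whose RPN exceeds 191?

592

RPN = Severity × Occurrence × Detection:
  Seal deformation: 5 × 5 × 5 = 125
  Bushing binding: 4 × 8 × 6 = 192
  Orifice corrosion: 3 × 8 × 4 = 96
  Potting leakage: 2 × 5 × 8 = 80
  Clearance fracture: 8 × 5 × 10 = 400
  Bearing deformation: 4 × 9 × 5 = 180
RPN > 191: Bushing binding (192), Clearance fracture (400).
Sum: 192 + 400 = 592.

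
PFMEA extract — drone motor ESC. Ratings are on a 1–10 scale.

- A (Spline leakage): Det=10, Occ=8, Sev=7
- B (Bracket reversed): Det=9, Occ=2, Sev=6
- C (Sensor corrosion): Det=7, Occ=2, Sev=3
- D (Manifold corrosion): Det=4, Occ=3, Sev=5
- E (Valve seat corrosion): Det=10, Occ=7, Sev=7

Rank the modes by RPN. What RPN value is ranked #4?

60

RPN = Severity × Occurrence × Detection:
  A: 7 × 8 × 10 = 560
  B: 6 × 2 × 9 = 108
  C: 3 × 2 × 7 = 42
  D: 5 × 3 × 4 = 60
  E: 7 × 7 × 10 = 490
Sorted descending: 560, 490, 108, 60, 42.
The fourth-highest RPN is 60 (D).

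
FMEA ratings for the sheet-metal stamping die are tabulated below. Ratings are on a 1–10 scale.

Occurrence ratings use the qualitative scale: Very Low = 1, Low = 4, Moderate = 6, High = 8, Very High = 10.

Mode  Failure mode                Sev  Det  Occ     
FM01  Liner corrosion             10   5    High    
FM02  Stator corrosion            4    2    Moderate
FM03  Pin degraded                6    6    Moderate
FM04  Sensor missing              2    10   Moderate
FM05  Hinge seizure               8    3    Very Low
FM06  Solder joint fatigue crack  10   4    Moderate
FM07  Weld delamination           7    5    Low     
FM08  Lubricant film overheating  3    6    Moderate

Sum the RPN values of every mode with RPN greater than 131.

996

RPN = Severity × Occurrence × Detection:
  FM01: 10 × 8 × 5 = 400
  FM02: 4 × 6 × 2 = 48
  FM03: 6 × 6 × 6 = 216
  FM04: 2 × 6 × 10 = 120
  FM05: 8 × 1 × 3 = 24
  FM06: 10 × 6 × 4 = 240
  FM07: 7 × 4 × 5 = 140
  FM08: 3 × 6 × 6 = 108
RPN > 131: FM01 (400), FM03 (216), FM06 (240), FM07 (140).
Sum: 400 + 216 + 240 + 140 = 996.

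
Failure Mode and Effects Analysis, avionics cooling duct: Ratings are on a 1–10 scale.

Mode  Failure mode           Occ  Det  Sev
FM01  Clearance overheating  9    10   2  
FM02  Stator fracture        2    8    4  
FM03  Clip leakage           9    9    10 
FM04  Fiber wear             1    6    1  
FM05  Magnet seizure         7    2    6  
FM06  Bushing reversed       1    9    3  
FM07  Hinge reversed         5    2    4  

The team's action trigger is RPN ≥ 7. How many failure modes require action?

6

RPN = Severity × Occurrence × Detection:
  FM01: 2 × 9 × 10 = 180
  FM02: 4 × 2 × 8 = 64
  FM03: 10 × 9 × 9 = 810
  FM04: 1 × 1 × 6 = 6
  FM05: 6 × 7 × 2 = 84
  FM06: 3 × 1 × 9 = 27
  FM07: 4 × 5 × 2 = 40
Modes with RPN ≥ 7: FM01 (180), FM02 (64), FM03 (810), FM05 (84), FM06 (27), FM07 (40) → 6.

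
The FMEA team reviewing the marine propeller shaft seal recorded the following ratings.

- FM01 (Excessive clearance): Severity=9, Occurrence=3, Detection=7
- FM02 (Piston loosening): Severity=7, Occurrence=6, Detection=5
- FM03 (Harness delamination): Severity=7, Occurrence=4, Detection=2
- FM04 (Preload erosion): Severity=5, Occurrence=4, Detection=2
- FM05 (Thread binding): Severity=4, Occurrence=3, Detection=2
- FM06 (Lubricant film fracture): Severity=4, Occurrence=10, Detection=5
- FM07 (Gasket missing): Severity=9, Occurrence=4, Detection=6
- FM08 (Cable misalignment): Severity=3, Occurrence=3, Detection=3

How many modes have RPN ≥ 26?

7

RPN = Severity × Occurrence × Detection:
  FM01: 9 × 3 × 7 = 189
  FM02: 7 × 6 × 5 = 210
  FM03: 7 × 4 × 2 = 56
  FM04: 5 × 4 × 2 = 40
  FM05: 4 × 3 × 2 = 24
  FM06: 4 × 10 × 5 = 200
  FM07: 9 × 4 × 6 = 216
  FM08: 3 × 3 × 3 = 27
Modes with RPN ≥ 26: FM01 (189), FM02 (210), FM03 (56), FM04 (40), FM06 (200), FM07 (216), FM08 (27) → 7.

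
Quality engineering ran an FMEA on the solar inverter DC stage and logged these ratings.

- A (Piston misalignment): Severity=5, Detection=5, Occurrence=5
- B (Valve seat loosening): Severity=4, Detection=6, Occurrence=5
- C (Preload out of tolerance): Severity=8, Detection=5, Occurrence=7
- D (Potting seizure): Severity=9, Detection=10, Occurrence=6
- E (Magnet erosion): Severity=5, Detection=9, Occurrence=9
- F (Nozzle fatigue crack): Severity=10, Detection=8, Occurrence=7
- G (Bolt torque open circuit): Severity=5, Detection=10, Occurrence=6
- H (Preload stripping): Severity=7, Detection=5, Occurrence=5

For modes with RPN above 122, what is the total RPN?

RPN = Severity × Occurrence × Detection:
  A: 5 × 5 × 5 = 125
  B: 4 × 5 × 6 = 120
  C: 8 × 7 × 5 = 280
  D: 9 × 6 × 10 = 540
  E: 5 × 9 × 9 = 405
  F: 10 × 7 × 8 = 560
  G: 5 × 6 × 10 = 300
  H: 7 × 5 × 5 = 175
RPN > 122: A (125), C (280), D (540), E (405), F (560), G (300), H (175).
Sum: 125 + 280 + 540 + 405 + 560 + 300 + 175 = 2385.

2385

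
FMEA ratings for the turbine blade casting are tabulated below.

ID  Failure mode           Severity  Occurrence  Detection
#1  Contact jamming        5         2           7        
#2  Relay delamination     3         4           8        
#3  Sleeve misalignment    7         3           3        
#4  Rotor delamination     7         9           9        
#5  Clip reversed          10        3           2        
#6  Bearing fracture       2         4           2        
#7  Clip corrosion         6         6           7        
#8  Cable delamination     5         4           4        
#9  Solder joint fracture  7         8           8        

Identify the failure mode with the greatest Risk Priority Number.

#4

RPN = Severity × Occurrence × Detection:
  #1: 5 × 2 × 7 = 70
  #2: 3 × 4 × 8 = 96
  #3: 7 × 3 × 3 = 63
  #4: 7 × 9 × 9 = 567
  #5: 10 × 3 × 2 = 60
  #6: 2 × 4 × 2 = 16
  #7: 6 × 6 × 7 = 252
  #8: 5 × 4 × 4 = 80
  #9: 7 × 8 × 8 = 448
Highest RPN is 567 → #4.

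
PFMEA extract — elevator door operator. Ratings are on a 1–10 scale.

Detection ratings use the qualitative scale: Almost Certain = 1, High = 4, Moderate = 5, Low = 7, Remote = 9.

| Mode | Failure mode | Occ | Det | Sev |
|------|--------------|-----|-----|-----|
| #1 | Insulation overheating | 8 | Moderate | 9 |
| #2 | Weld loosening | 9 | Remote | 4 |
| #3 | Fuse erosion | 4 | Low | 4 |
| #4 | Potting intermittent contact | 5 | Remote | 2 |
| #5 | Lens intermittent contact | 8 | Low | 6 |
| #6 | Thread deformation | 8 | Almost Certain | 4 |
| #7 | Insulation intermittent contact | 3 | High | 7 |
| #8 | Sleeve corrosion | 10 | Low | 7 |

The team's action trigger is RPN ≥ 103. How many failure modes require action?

5

RPN = Severity × Occurrence × Detection:
  #1: 9 × 8 × 5 = 360
  #2: 4 × 9 × 9 = 324
  #3: 4 × 4 × 7 = 112
  #4: 2 × 5 × 9 = 90
  #5: 6 × 8 × 7 = 336
  #6: 4 × 8 × 1 = 32
  #7: 7 × 3 × 4 = 84
  #8: 7 × 10 × 7 = 490
Modes with RPN ≥ 103: #1 (360), #2 (324), #3 (112), #5 (336), #8 (490) → 5.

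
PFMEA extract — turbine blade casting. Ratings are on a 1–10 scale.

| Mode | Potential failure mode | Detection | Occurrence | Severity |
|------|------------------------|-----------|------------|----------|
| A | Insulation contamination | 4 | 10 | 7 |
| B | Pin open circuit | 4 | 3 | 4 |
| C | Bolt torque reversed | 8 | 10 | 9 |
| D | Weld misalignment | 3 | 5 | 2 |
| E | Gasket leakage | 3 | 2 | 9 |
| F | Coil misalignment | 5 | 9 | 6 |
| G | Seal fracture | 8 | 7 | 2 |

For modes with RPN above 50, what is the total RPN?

1436

RPN = Severity × Occurrence × Detection:
  A: 7 × 10 × 4 = 280
  B: 4 × 3 × 4 = 48
  C: 9 × 10 × 8 = 720
  D: 2 × 5 × 3 = 30
  E: 9 × 2 × 3 = 54
  F: 6 × 9 × 5 = 270
  G: 2 × 7 × 8 = 112
RPN > 50: A (280), C (720), E (54), F (270), G (112).
Sum: 280 + 720 + 54 + 270 + 112 = 1436.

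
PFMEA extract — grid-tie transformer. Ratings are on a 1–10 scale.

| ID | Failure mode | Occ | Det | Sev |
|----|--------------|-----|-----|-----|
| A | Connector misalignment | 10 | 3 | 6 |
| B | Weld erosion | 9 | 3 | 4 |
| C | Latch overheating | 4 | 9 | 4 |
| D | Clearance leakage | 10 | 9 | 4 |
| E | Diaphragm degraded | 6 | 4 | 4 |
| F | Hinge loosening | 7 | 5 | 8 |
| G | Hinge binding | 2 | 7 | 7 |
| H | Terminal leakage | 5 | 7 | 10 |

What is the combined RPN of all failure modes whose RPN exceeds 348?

RPN = Severity × Occurrence × Detection:
  A: 6 × 10 × 3 = 180
  B: 4 × 9 × 3 = 108
  C: 4 × 4 × 9 = 144
  D: 4 × 10 × 9 = 360
  E: 4 × 6 × 4 = 96
  F: 8 × 7 × 5 = 280
  G: 7 × 2 × 7 = 98
  H: 10 × 5 × 7 = 350
RPN > 348: D (360), H (350).
Sum: 360 + 350 = 710.

710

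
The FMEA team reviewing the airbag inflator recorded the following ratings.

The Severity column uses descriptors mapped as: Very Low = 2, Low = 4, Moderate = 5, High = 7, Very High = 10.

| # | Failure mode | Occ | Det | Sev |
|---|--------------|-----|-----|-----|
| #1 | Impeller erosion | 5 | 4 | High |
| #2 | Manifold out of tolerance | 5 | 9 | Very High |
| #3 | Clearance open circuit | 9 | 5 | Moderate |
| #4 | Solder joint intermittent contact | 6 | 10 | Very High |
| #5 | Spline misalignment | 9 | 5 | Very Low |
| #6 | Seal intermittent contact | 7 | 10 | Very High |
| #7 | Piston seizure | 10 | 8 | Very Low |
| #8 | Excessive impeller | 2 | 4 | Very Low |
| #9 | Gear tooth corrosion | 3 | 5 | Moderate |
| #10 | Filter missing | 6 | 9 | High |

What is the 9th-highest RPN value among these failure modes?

RPN = Severity × Occurrence × Detection:
  #1: 7 × 5 × 4 = 140
  #2: 10 × 5 × 9 = 450
  #3: 5 × 9 × 5 = 225
  #4: 10 × 6 × 10 = 600
  #5: 2 × 9 × 5 = 90
  #6: 10 × 7 × 10 = 700
  #7: 2 × 10 × 8 = 160
  #8: 2 × 2 × 4 = 16
  #9: 5 × 3 × 5 = 75
  #10: 7 × 6 × 9 = 378
Sorted descending: 700, 600, 450, 378, 225, 160, 140, 90, 75, 16.
The 9th-highest RPN is 75 (#9).

75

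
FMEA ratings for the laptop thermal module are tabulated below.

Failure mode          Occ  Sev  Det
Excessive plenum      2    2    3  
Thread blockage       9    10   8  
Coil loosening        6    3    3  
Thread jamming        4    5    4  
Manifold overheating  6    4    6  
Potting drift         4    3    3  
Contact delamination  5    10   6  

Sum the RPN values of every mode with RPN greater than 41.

1298

RPN = Severity × Occurrence × Detection:
  Excessive plenum: 2 × 2 × 3 = 12
  Thread blockage: 10 × 9 × 8 = 720
  Coil loosening: 3 × 6 × 3 = 54
  Thread jamming: 5 × 4 × 4 = 80
  Manifold overheating: 4 × 6 × 6 = 144
  Potting drift: 3 × 4 × 3 = 36
  Contact delamination: 10 × 5 × 6 = 300
RPN > 41: Thread blockage (720), Coil loosening (54), Thread jamming (80), Manifold overheating (144), Contact delamination (300).
Sum: 720 + 54 + 80 + 144 + 300 = 1298.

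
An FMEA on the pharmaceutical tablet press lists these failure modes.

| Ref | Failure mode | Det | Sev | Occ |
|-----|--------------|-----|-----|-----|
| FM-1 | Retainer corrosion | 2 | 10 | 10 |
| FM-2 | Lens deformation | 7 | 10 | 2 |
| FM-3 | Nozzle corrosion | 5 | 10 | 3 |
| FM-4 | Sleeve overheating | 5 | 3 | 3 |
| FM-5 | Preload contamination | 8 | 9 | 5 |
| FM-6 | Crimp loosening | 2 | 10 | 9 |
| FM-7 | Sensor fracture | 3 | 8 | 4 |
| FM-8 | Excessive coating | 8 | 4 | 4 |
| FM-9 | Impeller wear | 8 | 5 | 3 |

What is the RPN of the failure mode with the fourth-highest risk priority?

150

RPN = Severity × Occurrence × Detection:
  FM-1: 10 × 10 × 2 = 200
  FM-2: 10 × 2 × 7 = 140
  FM-3: 10 × 3 × 5 = 150
  FM-4: 3 × 3 × 5 = 45
  FM-5: 9 × 5 × 8 = 360
  FM-6: 10 × 9 × 2 = 180
  FM-7: 8 × 4 × 3 = 96
  FM-8: 4 × 4 × 8 = 128
  FM-9: 5 × 3 × 8 = 120
Sorted descending: 360, 200, 180, 150, 140, 128, 120, 96, 45.
The fourth-highest RPN is 150 (FM-3).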